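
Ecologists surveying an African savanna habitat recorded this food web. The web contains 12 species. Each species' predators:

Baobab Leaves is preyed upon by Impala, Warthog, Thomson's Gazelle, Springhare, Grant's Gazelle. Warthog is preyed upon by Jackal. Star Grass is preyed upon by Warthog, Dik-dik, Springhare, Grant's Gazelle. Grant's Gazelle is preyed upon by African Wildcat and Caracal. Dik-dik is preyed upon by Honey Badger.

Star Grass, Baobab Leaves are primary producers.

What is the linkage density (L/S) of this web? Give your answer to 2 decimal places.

There are L = 13 links among S = 12 species.
L/S = 13/12 = 1.0833 ≈ 1.08.

L/S = 1.08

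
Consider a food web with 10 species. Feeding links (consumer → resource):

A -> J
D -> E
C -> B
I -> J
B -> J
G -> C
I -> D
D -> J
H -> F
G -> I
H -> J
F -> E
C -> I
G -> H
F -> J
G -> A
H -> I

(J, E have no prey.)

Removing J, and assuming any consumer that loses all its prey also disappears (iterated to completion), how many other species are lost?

2

Remove J.
Round 1: B (all prey gone), A (all prey gone) → extinct.
No further losses. Total secondary extinctions: 2.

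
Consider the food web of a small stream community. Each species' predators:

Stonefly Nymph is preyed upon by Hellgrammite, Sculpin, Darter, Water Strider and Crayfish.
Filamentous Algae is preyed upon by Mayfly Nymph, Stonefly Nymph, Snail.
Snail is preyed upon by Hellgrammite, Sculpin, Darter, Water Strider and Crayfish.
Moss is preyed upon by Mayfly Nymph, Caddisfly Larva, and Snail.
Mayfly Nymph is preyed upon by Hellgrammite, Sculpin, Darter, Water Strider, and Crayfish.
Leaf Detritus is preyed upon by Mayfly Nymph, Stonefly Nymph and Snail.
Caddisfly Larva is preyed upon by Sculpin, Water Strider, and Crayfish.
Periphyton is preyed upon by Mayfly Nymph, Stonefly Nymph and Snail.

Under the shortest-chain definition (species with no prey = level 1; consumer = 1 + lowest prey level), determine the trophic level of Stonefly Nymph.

Leaf Detritus has no prey (basal) → level 1.
Stonefly Nymph eats Leaf Detritus → level 2.

Trophic level 2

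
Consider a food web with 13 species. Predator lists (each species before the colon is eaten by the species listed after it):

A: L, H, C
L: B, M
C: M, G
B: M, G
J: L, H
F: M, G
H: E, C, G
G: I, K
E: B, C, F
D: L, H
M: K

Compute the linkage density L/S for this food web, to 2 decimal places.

There are L = 24 links among S = 13 species.
L/S = 24/13 = 1.8462 ≈ 1.85.

L/S = 1.85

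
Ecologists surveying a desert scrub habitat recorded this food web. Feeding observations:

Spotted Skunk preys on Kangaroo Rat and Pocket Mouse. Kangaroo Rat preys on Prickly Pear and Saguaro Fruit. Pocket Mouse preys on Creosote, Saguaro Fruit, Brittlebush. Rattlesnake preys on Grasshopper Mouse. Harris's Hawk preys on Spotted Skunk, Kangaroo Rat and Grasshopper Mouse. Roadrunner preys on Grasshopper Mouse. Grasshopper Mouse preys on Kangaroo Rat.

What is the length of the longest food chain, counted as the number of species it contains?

One longest chain: Saguaro Fruit → Pocket Mouse → Spotted Skunk → Harris's Hawk.
It has 4 species and 3 links.

4 species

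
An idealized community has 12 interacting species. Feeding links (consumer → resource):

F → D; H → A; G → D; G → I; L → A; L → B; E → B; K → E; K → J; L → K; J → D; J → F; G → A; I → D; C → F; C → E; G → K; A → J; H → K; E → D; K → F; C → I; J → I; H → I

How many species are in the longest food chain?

One longest chain: D → I → J → A → H.
It has 5 species and 4 links.

5 species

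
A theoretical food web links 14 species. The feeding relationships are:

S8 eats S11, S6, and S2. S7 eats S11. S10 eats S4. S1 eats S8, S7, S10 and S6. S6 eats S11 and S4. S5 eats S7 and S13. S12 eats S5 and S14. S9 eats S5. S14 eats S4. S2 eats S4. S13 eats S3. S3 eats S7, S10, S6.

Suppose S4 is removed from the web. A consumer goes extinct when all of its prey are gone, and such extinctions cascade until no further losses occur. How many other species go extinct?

Remove S4.
Round 1: S10 (all prey gone), S14 (all prey gone), S2 (all prey gone) → extinct.
No further losses. Total secondary extinctions: 3.

3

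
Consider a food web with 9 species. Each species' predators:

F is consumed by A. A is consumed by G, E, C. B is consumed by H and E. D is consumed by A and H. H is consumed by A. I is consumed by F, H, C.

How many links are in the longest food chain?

One longest chain: I → F → A → G.
It has 4 species and 3 links.

3 links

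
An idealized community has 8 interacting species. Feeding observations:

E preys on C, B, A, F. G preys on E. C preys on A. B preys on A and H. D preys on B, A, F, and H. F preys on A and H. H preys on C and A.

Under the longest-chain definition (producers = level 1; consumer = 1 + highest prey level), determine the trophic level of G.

Trophic level 6

A is a producer → level 1.
C eats A → level 2.
H eats C (level 2); other prey at levels: A 1 → level 3.
F eats H (level 3); other prey at levels: A 1 → level 4.
E eats F (level 4); other prey at levels: A 1, C 2, B 4 → level 5.
G eats E → level 6.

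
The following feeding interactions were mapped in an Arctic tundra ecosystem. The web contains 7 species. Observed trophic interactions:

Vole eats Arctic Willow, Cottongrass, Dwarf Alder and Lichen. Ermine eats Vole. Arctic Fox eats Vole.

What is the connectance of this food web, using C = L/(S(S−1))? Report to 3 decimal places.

C = 0.143

The web has S = 7 species and L = 6 feeding links.
C = L / (S(S−1)) = 6 / 42 = 0.1429 ≈ 0.143.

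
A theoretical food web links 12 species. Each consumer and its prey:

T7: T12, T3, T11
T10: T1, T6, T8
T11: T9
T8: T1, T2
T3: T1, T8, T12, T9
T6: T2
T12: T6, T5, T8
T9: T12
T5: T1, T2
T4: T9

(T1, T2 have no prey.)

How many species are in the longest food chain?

One longest chain: T2 → T6 → T12 → T9 → T3 → T7.
It has 6 species and 5 links.

6 species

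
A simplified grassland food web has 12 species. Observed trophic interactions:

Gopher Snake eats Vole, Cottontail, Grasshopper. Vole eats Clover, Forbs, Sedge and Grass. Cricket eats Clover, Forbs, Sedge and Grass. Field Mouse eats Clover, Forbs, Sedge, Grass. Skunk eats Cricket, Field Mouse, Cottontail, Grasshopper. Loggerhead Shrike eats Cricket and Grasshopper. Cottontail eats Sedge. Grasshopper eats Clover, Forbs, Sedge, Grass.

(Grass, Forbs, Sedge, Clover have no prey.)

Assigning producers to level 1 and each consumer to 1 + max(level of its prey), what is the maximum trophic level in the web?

3

Producers (level 1): Grass, Forbs, Sedge, Clover.
Grass → Cricket → Loggerhead Shrike gives Loggerhead Shrike level 3.
No species has a prey at level 3, so no species reaches level 4.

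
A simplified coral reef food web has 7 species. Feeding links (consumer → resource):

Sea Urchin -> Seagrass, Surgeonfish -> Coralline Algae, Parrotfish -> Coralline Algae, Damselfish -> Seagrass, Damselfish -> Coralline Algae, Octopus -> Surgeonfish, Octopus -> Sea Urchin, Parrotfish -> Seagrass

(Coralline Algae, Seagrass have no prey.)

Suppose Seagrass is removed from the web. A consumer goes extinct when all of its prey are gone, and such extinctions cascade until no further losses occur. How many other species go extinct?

1

Remove Seagrass.
Round 1: Sea Urchin (all prey gone) → extinct.
No further losses. Total secondary extinctions: 1.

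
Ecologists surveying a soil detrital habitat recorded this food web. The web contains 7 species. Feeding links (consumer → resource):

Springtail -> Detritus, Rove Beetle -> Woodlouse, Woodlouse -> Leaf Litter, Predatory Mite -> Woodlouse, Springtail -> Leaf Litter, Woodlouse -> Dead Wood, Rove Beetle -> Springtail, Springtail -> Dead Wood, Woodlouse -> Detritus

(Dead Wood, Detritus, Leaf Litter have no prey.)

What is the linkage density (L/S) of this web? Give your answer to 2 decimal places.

L/S = 1.29

There are L = 9 links among S = 7 species.
L/S = 9/7 = 1.2857 ≈ 1.29.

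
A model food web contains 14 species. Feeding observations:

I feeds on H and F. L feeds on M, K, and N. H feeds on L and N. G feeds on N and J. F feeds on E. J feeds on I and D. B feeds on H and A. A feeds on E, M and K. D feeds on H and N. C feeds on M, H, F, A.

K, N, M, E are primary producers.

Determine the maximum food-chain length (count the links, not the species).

5 links

One longest chain: K → L → H → D → J → G.
It has 6 species and 5 links.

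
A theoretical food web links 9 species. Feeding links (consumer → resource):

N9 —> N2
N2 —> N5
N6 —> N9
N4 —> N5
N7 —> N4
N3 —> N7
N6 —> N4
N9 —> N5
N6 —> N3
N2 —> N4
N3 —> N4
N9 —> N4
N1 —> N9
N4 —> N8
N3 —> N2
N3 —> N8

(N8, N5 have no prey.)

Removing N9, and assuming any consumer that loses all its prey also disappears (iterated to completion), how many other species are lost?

Remove N9.
Round 1: N1 (all prey gone) → extinct.
No further losses. Total secondary extinctions: 1.

1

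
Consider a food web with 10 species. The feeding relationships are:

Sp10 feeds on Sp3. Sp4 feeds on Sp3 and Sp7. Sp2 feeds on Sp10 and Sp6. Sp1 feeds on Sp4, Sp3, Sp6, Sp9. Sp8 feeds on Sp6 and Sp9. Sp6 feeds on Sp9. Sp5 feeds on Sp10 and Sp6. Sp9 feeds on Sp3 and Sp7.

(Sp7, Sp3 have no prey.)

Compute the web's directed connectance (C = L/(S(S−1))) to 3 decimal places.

C = 0.178

The web has S = 10 species and L = 16 feeding links.
C = L / (S(S−1)) = 16 / 90 = 0.1778 ≈ 0.178.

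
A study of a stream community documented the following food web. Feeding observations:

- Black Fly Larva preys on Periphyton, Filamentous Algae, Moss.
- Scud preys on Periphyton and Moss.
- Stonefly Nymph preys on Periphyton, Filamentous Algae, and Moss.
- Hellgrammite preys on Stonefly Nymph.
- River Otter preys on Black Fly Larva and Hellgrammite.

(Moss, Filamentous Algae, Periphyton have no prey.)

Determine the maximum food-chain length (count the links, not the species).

3 links

One longest chain: Moss → Stonefly Nymph → Hellgrammite → River Otter.
It has 4 species and 3 links.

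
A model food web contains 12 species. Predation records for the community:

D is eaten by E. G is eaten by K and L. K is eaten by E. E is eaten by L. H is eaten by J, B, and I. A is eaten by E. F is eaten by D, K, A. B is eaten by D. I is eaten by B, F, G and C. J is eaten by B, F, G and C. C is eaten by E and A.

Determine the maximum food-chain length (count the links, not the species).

One longest chain: H → J → F → A → E → L.
It has 6 species and 5 links.

5 links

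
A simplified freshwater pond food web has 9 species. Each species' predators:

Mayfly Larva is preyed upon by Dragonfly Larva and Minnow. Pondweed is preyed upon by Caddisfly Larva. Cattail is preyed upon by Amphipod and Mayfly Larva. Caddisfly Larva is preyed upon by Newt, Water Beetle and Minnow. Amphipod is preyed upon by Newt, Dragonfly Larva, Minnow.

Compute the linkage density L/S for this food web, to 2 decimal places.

L/S = 1.22

There are L = 11 links among S = 9 species.
L/S = 11/9 = 1.2222 ≈ 1.22.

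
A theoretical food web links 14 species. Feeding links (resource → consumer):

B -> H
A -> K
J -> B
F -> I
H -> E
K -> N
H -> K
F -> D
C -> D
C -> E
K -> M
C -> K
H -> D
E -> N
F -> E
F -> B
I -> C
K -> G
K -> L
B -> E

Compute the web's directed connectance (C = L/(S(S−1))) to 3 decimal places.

The web has S = 14 species and L = 20 feeding links.
C = L / (S(S−1)) = 20 / 182 = 0.1099 ≈ 0.110.

C = 0.110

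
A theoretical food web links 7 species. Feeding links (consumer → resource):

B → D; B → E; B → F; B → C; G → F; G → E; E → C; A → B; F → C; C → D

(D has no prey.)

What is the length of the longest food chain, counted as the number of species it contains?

5 species

One longest chain: D → C → E → B → A.
It has 5 species and 4 links.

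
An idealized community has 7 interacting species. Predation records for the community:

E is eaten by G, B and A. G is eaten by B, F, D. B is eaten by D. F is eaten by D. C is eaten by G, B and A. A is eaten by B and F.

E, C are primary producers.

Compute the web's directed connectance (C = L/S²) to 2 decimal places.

C = 0.27

The web has S = 7 species and L = 13 feeding links.
C = L / S² = 13 / 49 = 0.2653 ≈ 0.27.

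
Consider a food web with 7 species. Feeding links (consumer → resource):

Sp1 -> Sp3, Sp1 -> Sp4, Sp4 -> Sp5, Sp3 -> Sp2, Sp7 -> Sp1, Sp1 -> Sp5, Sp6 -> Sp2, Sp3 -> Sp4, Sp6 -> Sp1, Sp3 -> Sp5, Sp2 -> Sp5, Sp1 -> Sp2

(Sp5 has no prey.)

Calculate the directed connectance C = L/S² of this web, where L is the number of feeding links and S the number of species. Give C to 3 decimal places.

C = 0.245

The web has S = 7 species and L = 12 feeding links.
C = L / S² = 12 / 49 = 0.2449 ≈ 0.245.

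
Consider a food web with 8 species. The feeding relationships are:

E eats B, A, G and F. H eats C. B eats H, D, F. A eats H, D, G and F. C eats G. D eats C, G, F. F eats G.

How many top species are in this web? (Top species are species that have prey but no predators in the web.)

1

Top species (has prey, but nothing eats it): E.
Count: 1.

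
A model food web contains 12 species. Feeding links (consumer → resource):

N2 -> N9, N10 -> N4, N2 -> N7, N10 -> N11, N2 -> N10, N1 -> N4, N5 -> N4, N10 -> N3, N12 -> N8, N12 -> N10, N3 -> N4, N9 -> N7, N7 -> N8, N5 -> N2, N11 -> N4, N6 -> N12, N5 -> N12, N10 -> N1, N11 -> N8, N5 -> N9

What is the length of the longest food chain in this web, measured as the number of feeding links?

One longest chain: N8 → N7 → N9 → N2 → N5.
It has 5 species and 4 links.

4 links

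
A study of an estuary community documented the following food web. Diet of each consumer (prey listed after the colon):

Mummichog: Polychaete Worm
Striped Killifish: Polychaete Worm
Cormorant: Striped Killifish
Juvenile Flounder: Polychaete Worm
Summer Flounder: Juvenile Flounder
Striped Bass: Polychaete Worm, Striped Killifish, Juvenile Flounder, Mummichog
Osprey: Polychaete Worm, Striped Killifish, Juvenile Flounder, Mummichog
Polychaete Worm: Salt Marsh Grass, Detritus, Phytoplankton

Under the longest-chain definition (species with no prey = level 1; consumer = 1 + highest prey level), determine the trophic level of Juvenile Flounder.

Salt Marsh Grass has no prey (basal) → level 1.
Polychaete Worm eats Salt Marsh Grass (level 1); other prey at levels: Detritus 1, Phytoplankton 1 → level 2.
Juvenile Flounder eats Polychaete Worm → level 3.

Trophic level 3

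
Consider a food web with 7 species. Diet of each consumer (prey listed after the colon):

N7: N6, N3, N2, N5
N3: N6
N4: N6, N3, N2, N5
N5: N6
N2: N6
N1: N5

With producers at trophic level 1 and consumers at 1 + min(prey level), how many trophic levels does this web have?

Producers (level 1): N6.
Following each consumer down to its lowest-level prey: N6 → N5 → N1 (levels 1 through 3).
All prey of N1 (N5 2) are at level 2 or above, so N1 is at level 1 + 2 = 3.
Every consumer has at least one prey at level 2 or below, so none exceeds level 3.

3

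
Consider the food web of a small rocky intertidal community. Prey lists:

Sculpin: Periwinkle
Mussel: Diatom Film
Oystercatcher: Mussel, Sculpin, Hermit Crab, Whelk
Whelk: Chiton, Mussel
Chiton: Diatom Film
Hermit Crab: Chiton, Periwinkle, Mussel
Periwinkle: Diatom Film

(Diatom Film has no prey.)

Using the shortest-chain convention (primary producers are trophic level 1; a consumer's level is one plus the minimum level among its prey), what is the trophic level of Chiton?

Trophic level 2

Diatom Film is a producer → level 1.
Chiton eats Diatom Film → level 2.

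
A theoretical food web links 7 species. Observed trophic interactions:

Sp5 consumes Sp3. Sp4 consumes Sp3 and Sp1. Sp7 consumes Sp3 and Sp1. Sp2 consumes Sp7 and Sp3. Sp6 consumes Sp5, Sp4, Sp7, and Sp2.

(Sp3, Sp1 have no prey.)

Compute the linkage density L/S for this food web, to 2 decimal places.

There are L = 11 links among S = 7 species.
L/S = 11/7 = 1.5714 ≈ 1.57.

L/S = 1.57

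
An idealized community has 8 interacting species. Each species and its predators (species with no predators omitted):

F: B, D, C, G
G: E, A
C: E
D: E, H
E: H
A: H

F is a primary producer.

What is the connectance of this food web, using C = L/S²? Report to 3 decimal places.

The web has S = 8 species and L = 11 feeding links.
C = L / S² = 11 / 64 = 0.1719 ≈ 0.172.

C = 0.172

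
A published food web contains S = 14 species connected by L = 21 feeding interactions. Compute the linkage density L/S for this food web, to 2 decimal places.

L/S = 1.50

There are L = 21 links among S = 14 species.
L/S = 21/14 = 1.5000 ≈ 1.50.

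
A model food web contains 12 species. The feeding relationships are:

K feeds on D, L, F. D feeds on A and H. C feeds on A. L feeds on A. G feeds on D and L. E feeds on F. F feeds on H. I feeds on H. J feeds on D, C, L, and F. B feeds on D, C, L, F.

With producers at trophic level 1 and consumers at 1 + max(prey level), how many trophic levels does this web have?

3

Producers (level 1): A, H.
A → D → K gives K level 3.
No species has a prey at level 3, so no species reaches level 4.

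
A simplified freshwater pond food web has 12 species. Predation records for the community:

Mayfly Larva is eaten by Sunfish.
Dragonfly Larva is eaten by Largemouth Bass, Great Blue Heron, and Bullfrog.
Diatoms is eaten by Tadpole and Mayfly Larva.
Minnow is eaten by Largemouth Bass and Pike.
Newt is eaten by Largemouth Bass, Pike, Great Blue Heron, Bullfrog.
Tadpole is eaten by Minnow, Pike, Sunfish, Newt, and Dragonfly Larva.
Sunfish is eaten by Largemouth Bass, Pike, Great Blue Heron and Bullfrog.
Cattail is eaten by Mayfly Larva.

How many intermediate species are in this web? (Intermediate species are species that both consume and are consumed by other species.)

6

Intermediate species (has both prey and predators): Tadpole, Mayfly Larva, Minnow, Newt, Dragonfly Larva, Sunfish.
Count: 6.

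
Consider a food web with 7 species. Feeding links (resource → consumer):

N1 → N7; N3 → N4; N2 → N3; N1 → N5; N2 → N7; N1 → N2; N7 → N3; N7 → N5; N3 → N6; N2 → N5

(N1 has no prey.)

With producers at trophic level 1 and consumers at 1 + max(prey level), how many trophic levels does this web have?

Producers (level 1): N1.
N1 → N2 → N7 → N3 → N6 gives N6 level 5.
No species has a prey at level 5, so no species reaches level 6.

5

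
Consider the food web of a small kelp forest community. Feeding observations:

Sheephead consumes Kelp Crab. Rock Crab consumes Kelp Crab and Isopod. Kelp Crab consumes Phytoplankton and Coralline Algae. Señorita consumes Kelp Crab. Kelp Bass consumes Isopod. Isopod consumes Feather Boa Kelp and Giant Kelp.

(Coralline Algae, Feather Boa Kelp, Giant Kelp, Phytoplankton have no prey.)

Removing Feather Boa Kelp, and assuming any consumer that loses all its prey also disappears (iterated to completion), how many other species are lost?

Remove Feather Boa Kelp.
Every predator of it retains at least one other prey: Isopod still has Giant Kelp.
No consumer loses all prey, so no secondary extinctions occur.

0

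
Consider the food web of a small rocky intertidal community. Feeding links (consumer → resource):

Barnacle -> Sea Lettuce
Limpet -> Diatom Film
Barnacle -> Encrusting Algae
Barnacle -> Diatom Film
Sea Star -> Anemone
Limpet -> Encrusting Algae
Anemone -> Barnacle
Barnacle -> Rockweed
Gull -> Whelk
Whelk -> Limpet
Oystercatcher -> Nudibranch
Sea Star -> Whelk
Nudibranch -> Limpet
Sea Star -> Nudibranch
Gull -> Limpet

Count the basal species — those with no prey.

4

Basal species (no prey listed): Rockweed, Sea Lettuce, Encrusting Algae, Diatom Film.
Count: 4.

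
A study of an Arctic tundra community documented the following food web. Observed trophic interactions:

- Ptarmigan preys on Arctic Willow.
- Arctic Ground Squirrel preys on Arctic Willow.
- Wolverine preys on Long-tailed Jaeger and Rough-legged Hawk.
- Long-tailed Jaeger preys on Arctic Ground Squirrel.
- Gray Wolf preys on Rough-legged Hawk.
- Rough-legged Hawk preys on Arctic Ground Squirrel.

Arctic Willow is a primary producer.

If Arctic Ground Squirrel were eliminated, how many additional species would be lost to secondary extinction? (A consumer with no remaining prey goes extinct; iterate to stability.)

Remove Arctic Ground Squirrel.
Round 1: Rough-legged Hawk (all prey gone), Long-tailed Jaeger (all prey gone) → extinct.
Round 2: Wolverine (all prey gone), Gray Wolf (all prey gone) → extinct.
No further losses. Total secondary extinctions: 4.

4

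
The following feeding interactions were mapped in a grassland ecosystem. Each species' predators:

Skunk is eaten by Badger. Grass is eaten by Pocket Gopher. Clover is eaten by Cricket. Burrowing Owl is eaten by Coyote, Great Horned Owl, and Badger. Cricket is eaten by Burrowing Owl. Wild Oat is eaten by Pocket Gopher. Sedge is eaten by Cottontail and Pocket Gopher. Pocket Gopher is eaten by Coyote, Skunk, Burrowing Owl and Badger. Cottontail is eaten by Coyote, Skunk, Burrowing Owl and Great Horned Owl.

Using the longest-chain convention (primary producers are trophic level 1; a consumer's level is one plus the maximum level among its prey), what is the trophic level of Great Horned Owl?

Trophic level 4

Clover is a producer → level 1.
Cricket eats Clover → level 2.
Burrowing Owl eats Cricket (level 2); other prey at levels: Cottontail 2, Pocket Gopher 2 → level 3.
Great Horned Owl eats Burrowing Owl (level 3); other prey at levels: Cottontail 2 → level 4.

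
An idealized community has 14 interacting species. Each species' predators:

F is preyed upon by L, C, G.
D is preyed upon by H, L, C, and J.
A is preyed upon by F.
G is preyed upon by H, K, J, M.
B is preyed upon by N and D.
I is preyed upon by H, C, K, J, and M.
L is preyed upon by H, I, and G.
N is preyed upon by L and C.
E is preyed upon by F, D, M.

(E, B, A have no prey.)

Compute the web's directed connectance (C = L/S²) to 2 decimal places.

The web has S = 14 species and L = 27 feeding links.
C = L / S² = 27 / 196 = 0.1378 ≈ 0.14.

C = 0.14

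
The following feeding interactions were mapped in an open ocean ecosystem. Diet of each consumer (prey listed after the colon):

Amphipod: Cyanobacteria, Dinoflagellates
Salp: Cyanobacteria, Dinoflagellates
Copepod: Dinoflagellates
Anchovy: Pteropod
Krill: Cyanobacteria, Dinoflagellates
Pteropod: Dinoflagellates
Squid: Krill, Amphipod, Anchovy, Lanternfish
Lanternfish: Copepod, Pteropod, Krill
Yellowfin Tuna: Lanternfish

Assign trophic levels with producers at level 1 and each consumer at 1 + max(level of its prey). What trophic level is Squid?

Dinoflagellates is a producer → level 1.
Copepod eats Dinoflagellates → level 2.
Lanternfish eats Copepod (level 2); other prey at levels: Pteropod 2, Krill 2 → level 3.
Squid eats Lanternfish (level 3); other prey at levels: Krill 2, Amphipod 2, Anchovy 3 → level 4.

Trophic level 4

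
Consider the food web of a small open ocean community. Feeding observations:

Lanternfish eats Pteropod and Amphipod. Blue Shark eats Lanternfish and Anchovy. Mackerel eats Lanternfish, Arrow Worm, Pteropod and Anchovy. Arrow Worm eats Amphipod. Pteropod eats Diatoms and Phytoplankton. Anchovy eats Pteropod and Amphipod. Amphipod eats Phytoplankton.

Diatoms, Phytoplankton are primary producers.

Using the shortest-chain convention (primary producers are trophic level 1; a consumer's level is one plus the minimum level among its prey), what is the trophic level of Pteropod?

Diatoms is a producer → level 1.
Pteropod eats Diatoms → level 2.

Trophic level 2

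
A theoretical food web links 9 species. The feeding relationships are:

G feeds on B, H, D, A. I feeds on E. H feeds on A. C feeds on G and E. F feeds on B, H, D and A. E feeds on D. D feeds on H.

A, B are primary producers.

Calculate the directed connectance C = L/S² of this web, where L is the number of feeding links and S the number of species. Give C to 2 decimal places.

The web has S = 9 species and L = 14 feeding links.
C = L / S² = 14 / 81 = 0.1728 ≈ 0.17.

C = 0.17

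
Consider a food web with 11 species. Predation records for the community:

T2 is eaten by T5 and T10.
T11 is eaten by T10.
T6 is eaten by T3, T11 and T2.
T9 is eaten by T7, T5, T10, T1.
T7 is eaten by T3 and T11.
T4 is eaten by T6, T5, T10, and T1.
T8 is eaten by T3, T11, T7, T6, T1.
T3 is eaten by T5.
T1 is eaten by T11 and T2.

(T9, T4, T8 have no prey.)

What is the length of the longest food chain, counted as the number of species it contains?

One longest chain: T4 → T6 → T11 → T10.
It has 4 species and 3 links.

4 species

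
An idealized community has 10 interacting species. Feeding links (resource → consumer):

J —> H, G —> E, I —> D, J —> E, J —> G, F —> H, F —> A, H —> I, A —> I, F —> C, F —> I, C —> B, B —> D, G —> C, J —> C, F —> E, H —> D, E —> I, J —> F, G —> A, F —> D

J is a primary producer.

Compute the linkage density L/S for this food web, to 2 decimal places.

There are L = 21 links among S = 10 species.
L/S = 21/10 = 2.1000 ≈ 2.10.

L/S = 2.10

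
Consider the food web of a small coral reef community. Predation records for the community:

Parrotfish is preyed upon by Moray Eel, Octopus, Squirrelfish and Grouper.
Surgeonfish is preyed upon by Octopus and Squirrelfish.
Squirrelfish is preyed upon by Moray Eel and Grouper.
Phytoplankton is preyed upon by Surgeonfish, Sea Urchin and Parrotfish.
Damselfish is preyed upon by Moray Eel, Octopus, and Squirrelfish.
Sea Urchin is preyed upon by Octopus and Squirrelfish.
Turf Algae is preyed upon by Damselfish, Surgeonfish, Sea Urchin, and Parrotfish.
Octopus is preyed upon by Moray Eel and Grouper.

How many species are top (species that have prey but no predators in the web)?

2

Top species (has prey, but nothing eats it): Grouper, Moray Eel.
Count: 2.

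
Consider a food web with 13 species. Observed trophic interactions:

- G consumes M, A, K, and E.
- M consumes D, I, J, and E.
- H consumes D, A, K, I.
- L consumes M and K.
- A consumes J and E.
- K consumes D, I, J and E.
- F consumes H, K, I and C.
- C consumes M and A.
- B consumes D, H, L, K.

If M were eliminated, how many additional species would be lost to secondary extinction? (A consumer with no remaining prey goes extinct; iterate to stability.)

0

Remove M.
Every predator of it retains at least one other prey: C still has A; L still has K; G still has E, A, K.
No consumer loses all prey, so no secondary extinctions occur.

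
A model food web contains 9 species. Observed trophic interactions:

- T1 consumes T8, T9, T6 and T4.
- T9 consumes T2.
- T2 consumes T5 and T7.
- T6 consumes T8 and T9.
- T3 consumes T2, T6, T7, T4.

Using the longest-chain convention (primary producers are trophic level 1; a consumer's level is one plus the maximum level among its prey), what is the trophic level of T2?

Trophic level 2

T5 is a producer → level 1.
T2 eats T5 (level 1); other prey at levels: T7 1 → level 2.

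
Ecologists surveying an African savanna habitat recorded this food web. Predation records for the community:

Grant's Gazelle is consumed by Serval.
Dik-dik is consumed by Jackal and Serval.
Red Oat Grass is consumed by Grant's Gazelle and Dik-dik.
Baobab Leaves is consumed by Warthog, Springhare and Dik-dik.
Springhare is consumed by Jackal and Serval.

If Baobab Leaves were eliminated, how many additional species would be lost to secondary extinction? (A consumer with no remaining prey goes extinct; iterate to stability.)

2

Remove Baobab Leaves.
Round 1: Warthog (all prey gone), Springhare (all prey gone) → extinct.
No further losses. Total secondary extinctions: 2.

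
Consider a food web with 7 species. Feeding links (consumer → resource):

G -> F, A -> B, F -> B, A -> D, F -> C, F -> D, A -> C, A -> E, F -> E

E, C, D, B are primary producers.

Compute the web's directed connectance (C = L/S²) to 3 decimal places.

The web has S = 7 species and L = 9 feeding links.
C = L / S² = 9 / 49 = 0.1837 ≈ 0.184.

C = 0.184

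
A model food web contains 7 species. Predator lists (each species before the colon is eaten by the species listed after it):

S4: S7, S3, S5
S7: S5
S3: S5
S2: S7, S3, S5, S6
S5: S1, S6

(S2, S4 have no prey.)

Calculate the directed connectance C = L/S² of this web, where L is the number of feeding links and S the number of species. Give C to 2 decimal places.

C = 0.22

The web has S = 7 species and L = 11 feeding links.
C = L / S² = 11 / 49 = 0.2245 ≈ 0.22.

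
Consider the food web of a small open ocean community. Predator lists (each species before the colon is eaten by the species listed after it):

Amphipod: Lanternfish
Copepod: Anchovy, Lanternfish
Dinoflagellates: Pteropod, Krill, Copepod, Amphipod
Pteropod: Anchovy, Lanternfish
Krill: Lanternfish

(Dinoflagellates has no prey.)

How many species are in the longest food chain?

One longest chain: Dinoflagellates → Pteropod → Anchovy.
It has 3 species and 2 links.

3 species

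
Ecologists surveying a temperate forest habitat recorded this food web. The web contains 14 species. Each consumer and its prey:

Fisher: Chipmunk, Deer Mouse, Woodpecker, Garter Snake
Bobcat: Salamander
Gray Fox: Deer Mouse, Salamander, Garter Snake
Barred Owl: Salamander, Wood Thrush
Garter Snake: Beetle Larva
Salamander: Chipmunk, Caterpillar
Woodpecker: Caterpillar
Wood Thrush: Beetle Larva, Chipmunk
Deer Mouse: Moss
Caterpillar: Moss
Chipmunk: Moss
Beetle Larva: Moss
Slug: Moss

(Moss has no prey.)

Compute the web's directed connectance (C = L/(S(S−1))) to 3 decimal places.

The web has S = 14 species and L = 21 feeding links.
C = L / (S(S−1)) = 21 / 182 = 0.1154 ≈ 0.115.

C = 0.115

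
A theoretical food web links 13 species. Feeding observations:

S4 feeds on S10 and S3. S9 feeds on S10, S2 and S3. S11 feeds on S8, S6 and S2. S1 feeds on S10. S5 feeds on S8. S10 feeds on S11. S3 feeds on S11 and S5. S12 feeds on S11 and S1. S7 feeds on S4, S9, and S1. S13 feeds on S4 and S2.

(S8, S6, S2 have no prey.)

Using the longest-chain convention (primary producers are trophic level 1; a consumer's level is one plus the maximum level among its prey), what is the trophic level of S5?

Trophic level 2

S8 is a producer → level 1.
S5 eats S8 → level 2.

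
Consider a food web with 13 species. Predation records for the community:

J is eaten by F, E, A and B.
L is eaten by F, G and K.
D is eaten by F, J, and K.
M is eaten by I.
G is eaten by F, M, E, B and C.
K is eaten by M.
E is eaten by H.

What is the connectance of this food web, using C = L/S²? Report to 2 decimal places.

C = 0.11

The web has S = 13 species and L = 18 feeding links.
C = L / S² = 18 / 169 = 0.1065 ≈ 0.11.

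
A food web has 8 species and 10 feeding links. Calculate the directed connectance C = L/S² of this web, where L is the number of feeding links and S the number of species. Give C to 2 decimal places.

C = 0.16

The web has S = 8 species and L = 10 feeding links.
C = L / S² = 10 / 64 = 0.1562 ≈ 0.16.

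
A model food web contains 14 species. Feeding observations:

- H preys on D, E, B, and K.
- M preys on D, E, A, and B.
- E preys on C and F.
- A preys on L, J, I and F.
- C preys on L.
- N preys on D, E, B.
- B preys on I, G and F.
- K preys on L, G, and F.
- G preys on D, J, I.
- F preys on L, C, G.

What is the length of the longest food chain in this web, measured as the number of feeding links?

4 links

One longest chain: L → C → F → E → N.
It has 5 species and 4 links.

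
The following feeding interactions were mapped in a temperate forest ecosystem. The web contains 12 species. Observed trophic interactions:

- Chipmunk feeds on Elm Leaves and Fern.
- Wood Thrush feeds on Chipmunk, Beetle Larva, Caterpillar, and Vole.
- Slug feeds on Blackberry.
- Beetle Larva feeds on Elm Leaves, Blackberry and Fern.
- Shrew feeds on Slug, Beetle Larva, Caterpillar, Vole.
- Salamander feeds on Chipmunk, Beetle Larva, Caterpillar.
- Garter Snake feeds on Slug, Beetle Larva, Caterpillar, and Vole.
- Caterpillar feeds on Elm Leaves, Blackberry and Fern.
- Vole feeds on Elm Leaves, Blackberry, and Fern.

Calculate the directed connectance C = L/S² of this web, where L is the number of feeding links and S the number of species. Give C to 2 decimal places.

C = 0.19

The web has S = 12 species and L = 27 feeding links.
C = L / S² = 27 / 144 = 0.1875 ≈ 0.19.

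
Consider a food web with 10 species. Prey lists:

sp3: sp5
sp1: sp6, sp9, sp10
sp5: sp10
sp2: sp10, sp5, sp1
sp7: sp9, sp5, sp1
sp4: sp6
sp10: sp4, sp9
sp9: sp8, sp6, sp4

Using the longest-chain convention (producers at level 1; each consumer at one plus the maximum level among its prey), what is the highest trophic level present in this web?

Producers (level 1): sp8, sp6.
sp6 → sp4 → sp9 → sp10 → sp5 → sp7 gives sp7 level 6.
No species has a prey at level 6, so no species reaches level 7.

6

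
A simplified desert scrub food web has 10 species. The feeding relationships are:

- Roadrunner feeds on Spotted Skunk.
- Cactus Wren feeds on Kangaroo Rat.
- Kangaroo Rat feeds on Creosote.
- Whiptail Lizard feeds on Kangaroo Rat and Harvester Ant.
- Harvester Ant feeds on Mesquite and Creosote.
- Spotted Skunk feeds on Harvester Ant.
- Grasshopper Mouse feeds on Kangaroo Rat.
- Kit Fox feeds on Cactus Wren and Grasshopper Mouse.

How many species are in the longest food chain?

One longest chain: Creosote → Harvester Ant → Spotted Skunk → Roadrunner.
It has 4 species and 3 links.

4 species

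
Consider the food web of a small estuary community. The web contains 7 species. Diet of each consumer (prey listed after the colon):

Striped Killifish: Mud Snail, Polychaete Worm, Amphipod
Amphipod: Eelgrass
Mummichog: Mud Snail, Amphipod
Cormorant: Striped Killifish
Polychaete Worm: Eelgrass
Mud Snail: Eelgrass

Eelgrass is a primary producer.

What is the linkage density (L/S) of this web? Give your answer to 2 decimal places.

L/S = 1.29

There are L = 9 links among S = 7 species.
L/S = 9/7 = 1.2857 ≈ 1.29.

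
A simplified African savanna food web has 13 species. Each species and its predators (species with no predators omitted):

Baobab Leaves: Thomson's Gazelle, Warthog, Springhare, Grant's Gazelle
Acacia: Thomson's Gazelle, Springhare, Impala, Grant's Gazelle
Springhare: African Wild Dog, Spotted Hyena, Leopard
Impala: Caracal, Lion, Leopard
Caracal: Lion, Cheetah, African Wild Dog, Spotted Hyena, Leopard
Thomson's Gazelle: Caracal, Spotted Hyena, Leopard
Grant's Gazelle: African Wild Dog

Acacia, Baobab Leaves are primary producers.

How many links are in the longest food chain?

One longest chain: Acacia → Thomson's Gazelle → Caracal → Lion.
It has 4 species and 3 links.

3 links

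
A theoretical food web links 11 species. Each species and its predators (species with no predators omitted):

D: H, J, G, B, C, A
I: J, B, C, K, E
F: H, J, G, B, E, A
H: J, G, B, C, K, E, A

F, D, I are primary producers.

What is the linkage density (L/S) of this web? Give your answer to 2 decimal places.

L/S = 2.18

There are L = 24 links among S = 11 species.
L/S = 24/11 = 2.1818 ≈ 2.18.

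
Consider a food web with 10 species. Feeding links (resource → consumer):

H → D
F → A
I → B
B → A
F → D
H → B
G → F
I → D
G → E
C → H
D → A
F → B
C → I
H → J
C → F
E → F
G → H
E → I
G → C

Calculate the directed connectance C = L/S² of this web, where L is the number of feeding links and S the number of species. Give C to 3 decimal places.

C = 0.190

The web has S = 10 species and L = 19 feeding links.
C = L / S² = 19 / 100 = 0.1900 ≈ 0.190.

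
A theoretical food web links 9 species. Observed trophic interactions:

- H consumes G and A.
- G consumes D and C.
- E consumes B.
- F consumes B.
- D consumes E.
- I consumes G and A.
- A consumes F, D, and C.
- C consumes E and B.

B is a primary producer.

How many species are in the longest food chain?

5 species

One longest chain: B → E → C → A → H.
It has 5 species and 4 links.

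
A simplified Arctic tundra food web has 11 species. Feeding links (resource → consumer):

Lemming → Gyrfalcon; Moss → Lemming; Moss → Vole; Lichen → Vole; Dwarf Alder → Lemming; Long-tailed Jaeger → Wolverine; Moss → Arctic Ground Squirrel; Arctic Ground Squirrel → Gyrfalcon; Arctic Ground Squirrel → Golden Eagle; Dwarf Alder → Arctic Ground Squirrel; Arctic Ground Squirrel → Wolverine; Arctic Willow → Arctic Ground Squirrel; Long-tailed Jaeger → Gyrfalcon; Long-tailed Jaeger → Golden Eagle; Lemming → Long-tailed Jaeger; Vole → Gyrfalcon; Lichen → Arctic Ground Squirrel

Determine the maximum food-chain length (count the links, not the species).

One longest chain: Moss → Lemming → Long-tailed Jaeger → Gyrfalcon.
It has 4 species and 3 links.

3 links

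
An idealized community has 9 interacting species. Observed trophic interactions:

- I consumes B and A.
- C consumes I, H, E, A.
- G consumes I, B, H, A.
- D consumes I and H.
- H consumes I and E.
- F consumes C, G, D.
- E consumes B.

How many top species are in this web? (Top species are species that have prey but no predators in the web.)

Top species (has prey, but nothing eats it): F.
Count: 1.

1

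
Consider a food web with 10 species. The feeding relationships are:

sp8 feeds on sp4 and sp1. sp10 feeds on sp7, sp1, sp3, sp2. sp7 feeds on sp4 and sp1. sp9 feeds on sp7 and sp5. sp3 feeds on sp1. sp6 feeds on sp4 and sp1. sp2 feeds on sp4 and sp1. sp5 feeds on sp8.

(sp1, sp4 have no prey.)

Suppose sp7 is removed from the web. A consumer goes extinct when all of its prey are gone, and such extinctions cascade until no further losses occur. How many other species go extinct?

Remove sp7.
Every predator of it retains at least one other prey: sp10 still has sp1, sp2, sp3; sp9 still has sp5.
No consumer loses all prey, so no secondary extinctions occur.

0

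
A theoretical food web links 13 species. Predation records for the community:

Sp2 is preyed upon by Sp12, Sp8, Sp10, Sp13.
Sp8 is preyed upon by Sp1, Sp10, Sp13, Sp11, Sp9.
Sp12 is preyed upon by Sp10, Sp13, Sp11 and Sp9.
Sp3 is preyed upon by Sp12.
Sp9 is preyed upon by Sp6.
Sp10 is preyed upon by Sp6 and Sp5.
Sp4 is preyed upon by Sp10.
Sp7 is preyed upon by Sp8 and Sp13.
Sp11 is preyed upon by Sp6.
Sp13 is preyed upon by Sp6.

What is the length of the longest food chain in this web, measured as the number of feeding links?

One longest chain: Sp7 → Sp8 → Sp9 → Sp6.
It has 4 species and 3 links.

3 links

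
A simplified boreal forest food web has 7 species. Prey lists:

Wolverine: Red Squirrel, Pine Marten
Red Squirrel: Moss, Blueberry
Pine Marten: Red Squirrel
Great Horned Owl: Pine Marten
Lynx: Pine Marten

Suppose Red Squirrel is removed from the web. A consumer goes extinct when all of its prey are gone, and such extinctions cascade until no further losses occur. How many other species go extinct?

4

Remove Red Squirrel.
Round 1: Pine Marten (all prey gone) → extinct.
Round 2: Great Horned Owl (all prey gone), Wolverine (all prey gone), Lynx (all prey gone) → extinct.
No further losses. Total secondary extinctions: 4.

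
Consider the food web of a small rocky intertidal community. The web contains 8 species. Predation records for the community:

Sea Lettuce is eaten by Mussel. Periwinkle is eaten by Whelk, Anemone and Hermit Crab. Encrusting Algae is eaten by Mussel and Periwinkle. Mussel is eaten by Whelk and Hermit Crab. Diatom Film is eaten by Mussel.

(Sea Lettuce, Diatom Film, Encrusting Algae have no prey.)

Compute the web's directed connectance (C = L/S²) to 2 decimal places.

The web has S = 8 species and L = 9 feeding links.
C = L / S² = 9 / 64 = 0.1406 ≈ 0.14.

C = 0.14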